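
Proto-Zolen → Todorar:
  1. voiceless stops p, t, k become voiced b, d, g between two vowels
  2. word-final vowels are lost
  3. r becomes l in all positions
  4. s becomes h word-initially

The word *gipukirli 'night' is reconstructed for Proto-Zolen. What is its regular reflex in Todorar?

gibugill

Todorar: *gipukirli > gibugirli > gibugirl > gibugill  (by intervocalic voicing, apocope, unconditioned shift)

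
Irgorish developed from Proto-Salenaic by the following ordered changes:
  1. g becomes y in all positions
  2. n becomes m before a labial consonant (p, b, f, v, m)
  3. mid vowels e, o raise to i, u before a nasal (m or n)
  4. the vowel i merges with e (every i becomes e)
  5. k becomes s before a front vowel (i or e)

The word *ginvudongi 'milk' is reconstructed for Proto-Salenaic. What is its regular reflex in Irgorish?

Irgorish: *ginvudongi
  ginvudongi → yinvudonyi   [unconditioned shift]
  yinvudonyi → yimvudonyi   [nasal place assimilation]
  yimvudonyi → yimvudunyi   [pre-nasal raising]
  yimvudunyi → yemvudunye   [vowel merger]
  yemvudunye (rule 5 does not apply)
  giving Irgorish yemvudunye.

yemvudunye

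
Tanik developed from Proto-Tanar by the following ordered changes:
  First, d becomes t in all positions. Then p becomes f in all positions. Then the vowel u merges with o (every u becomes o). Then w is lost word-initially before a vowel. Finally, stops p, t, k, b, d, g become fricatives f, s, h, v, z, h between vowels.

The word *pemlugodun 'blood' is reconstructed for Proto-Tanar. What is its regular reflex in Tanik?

Tanik: start from *pemlugodun.
  rule 1 (unconditioned shift): pemlugodun → pemlugotun
  rule 2 (unconditioned shift): pemlugotun → femlugotun
  rule 3 (vowel merger): femlugotun → femlogoton
  rule 4: no change — femlogoton
  rule 5 (intervocalic lenition): femlogoton → femlohoson
  ⇒ Tanik femlohoson

femlohoson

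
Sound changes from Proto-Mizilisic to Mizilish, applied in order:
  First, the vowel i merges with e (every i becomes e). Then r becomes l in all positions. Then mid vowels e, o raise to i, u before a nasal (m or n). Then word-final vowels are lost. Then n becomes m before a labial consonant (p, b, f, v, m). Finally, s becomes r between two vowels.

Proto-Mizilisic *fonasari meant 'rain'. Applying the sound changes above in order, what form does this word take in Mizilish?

Mizilish: *fonasari
  fonasari → fonasare   [vowel merger]
  fonasare → fonasale   [unconditioned shift]
  fonasale → funasale   [pre-nasal raising]
  funasale → funasal   [apocope]
  funasal (rule 5 does not apply)
  funasal → funaral   [rhotacism]
  giving Mizilish funaral.

funaral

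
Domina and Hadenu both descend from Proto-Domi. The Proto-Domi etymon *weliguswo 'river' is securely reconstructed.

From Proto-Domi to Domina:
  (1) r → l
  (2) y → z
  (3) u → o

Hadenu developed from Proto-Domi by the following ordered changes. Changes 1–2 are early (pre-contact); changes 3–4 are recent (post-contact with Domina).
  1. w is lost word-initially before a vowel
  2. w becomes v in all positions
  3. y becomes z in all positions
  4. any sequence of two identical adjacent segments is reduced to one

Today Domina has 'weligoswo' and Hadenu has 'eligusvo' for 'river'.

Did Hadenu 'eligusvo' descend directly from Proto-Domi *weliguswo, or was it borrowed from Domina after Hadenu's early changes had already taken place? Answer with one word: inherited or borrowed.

inherited

If inherited, *weliguswo would pass through all of Hadenu's changes:
Hadenu: *weliguswo > eliguswo > eligusvo  (by glide loss, unconditioned shift)
If borrowed from Domina 'weligoswo' after the early changes, it would undergo only the recent ones:
  rule 3 (unconditioned shift): no change (weligoswo)
  rule 4 (degemination): no change (weligoswo)
  ⇒ as a loan: weligoswo
Hadenu 'eligusvo' matches the inherited outcome exactly, so it is an inherited cognate, not a loan.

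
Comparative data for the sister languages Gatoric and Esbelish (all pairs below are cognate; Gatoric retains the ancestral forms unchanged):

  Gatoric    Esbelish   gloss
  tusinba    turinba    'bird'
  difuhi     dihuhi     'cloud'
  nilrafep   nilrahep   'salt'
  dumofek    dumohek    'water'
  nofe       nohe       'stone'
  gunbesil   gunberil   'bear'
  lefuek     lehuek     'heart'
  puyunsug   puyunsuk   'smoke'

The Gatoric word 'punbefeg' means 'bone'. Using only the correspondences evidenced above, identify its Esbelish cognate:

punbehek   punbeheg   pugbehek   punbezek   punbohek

punbehek

nilrafep ~ nilrahep, dumofek ~ dumohek — Gatoric f corresponds to Esbelish h between vowels (before a front vowel).
puyunsug ~ puyunsuk — Gatoric g corresponds to Esbelish k word-finally.
Applying these to Gatoric 'punbefeg':
  punbefeg → punbeheg   (f→h between vowels (before a front vowel))
  punbeheg → punbehek   (g→k word-finally)
So the Esbelish cognate is 'punbehek'.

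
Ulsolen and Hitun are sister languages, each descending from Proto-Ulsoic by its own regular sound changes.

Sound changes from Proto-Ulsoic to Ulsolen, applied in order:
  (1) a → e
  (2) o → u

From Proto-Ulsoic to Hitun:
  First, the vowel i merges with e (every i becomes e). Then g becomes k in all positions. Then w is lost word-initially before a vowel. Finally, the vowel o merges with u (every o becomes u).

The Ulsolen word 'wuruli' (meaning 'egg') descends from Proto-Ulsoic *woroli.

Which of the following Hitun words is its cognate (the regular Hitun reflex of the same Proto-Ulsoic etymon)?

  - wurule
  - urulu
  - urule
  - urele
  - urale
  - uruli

urule

Hitun: *woroli
  woroli → worole   [vowel merger]
  worole (rule 2 does not apply)
  worole → orole   [glide loss]
  orole → urule   [vowel merger]
  giving Hitun urule.
Only 'urule' matches the regular Hitun development of *woroli.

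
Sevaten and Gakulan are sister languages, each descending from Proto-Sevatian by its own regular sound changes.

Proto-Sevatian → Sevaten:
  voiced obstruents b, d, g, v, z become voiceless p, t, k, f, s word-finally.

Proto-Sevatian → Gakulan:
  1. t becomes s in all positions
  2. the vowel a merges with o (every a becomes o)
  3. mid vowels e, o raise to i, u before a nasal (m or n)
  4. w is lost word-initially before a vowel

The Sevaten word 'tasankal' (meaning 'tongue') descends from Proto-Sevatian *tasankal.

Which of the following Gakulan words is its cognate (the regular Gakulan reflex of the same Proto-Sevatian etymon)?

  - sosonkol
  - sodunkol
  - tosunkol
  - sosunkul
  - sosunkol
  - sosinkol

Gakulan: *tasankal > sasankal > sosonkol > sosunkol  (by unconditioned shift, vowel merger, pre-nasal raising)
Only 'sosunkol' matches the regular Gakulan development of *tasankal.

sosunkol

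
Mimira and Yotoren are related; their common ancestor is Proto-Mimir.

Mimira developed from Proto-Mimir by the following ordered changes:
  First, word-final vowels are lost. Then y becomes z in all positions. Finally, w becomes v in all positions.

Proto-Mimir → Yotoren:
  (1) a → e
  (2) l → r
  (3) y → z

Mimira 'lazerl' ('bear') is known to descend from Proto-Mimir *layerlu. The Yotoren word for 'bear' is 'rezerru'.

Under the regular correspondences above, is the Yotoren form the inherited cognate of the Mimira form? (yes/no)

yes

Derive the expected Yotoren reflex of *layerlu:
Yotoren: *layerlu
  layerlu → leyerlu   [vowel merger]
  leyerlu → reyerru   [unconditioned shift]
  reyerru → rezerru   [unconditioned shift]
  giving Yotoren rezerru.
Yotoren 'rezerru' matches the regular reflex exactly, so the pair is cognate.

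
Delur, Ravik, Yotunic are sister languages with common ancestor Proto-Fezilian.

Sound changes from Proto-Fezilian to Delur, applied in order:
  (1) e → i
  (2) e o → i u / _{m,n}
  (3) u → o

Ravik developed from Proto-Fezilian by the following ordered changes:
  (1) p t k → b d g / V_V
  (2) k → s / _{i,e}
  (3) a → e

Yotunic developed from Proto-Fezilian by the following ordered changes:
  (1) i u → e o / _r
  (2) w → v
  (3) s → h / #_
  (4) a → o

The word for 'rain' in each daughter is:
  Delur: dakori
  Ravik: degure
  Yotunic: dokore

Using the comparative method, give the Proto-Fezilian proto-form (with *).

Position 4: Delur has o, Ravik has u, Yotunic has o. Ravik preserves u here (none of its changes turn any other segment into u), so the proto-segment is *u.
Position 6: Delur has i, Ravik has e, Yotunic has e. Taking the neighbouring segments as reconstructed: Delur i could go back to *e or *i; Ravik e could go back to *a or *e; Yotunic e can only go back to *e — the one source consistent with every daughter is *e.
This points to *dakure. Verify forward in each daughter:
Delur: *dakure
  dakure → dakuri   [vowel merger]
  dakuri (rule 2 does not apply)
  dakuri → dakori   [vowel merger]
  giving Delur dakori.
Ravik: *dakure > dagure > degure  (by intervocalic voicing, vowel merger)
Yotunic: *dakure
  dakure → dakore   [pre-rhotic lowering]
  dakore (rule 2 does not apply)
  dakore (rule 3 does not apply)
  dakore → dokore   [vowel merger]
  giving Yotunic dokore.
No other proto-form is consistent with every reflex, so the reconstruction is *dakure.

*dakure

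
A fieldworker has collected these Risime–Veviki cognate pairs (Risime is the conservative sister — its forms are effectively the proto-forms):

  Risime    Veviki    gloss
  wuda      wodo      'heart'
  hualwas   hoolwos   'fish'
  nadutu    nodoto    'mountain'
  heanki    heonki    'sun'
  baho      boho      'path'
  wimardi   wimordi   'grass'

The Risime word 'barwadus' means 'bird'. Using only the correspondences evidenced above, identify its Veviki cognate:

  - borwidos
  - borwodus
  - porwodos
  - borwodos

borwodos

wimardi ~ wimordi — Risime a corresponds to Veviki o after a consonant, before r.
hualwas ~ hoolwos, nadutu ~ nodoto — Risime a corresponds to Veviki o after a consonant, before a consonant other than r, m, n, p, b, f, v.
wuda ~ wodo, nadutu ~ nodoto — Risime u corresponds to Veviki o after a consonant, before a consonant other than r, m, n, p, b, f, v.
Applying these to Risime 'barwadus':
  barwadus → borwadus   (a→o after a consonant, before r)
  borwadus → borwodus   (a→o after a consonant, before a consonant other than r, m, n, p, b, f, v)
  borwodus → borwodos   (u→o after a consonant, before a consonant other than r, m, n, p, b, f, v)
So the Veviki cognate is 'borwodos'.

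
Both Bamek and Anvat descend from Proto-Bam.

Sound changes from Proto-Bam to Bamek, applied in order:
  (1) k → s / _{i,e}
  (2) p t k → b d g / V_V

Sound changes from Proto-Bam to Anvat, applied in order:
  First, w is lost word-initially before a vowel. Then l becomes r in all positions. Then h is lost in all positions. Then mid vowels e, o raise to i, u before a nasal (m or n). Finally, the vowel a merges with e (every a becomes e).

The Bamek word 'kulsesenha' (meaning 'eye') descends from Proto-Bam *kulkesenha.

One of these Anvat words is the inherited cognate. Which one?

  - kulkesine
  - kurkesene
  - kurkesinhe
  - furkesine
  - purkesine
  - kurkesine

kurkesine

Anvat: start from *kulkesenha.
  rule 1: no change — kulkesenha
  rule 2 (unconditioned shift): kulkesenha → kurkesenha
  rule 3 (h-loss): kurkesenha → kurkesena
  rule 4 (pre-nasal raising): kurkesena → kurkesina
  rule 5 (vowel merger): kurkesina → kurkesine
  ⇒ Anvat kurkesine
The other candidates each miss or misapply at least one Anvat change.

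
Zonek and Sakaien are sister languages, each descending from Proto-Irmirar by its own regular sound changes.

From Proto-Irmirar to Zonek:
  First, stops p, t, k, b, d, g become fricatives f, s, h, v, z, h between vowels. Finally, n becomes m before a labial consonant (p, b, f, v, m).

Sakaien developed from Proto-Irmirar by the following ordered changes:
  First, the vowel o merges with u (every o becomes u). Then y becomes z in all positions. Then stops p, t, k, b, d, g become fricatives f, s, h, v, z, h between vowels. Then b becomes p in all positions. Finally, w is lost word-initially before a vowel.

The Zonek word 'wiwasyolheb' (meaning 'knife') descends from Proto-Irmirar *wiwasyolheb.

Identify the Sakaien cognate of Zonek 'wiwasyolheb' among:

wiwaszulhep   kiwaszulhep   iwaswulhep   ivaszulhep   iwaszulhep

Sakaien: start from *wiwasyolheb.
  rule 1 (vowel merger): wiwasyolheb → wiwasyulheb
  rule 2 (unconditioned shift): wiwasyulheb → wiwaszulheb
  rule 3: no change — wiwaszulheb
  rule 4 (unconditioned shift): wiwaszulheb → wiwaszulhep
  rule 5 (glide loss): wiwaszulhep → iwaszulhep
  ⇒ Sakaien iwaszulhep
Only 'iwaszulhep' matches the regular Sakaien development of *wiwasyolheb.

iwaszulhep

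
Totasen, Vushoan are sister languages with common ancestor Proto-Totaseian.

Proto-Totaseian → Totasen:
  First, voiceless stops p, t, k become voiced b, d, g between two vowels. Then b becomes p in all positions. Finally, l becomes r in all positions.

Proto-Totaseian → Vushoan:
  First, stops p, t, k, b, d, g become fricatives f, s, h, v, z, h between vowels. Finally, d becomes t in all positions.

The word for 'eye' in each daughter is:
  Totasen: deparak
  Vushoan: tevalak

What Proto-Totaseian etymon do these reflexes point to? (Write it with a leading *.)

Position 1: Totasen has d, Vushoan has t. Taking the neighbouring segments as reconstructed: Totasen d can only go back to *d; Vushoan t could go back to *t or *d — the one source consistent with every daughter is *d.
Position 3: Totasen has p, Vushoan has v. Taking the neighbouring segments as reconstructed: Totasen p could go back to *p or *b; Vushoan v could go back to *b or *v — the one source consistent with every daughter is *b.
Position 5: Totasen has r, Vushoan has l. Vushoan preserves l here (none of its changes turn any other segment into l), so the proto-segment is *l.
Verify the candidate proto-form against each daughter:
Totasen: *debalak
  debalak (rule 1 does not apply)
  debalak → depalak   [unconditioned shift]
  depalak → deparak   [unconditioned shift]
  giving Totasen deparak.
Vushoan: *debalak > devalak > tevalak  (by intervocalic lenition, unconditioned shift)
No other proto-form is consistent with every reflex, so the reconstruction is *debalak.

*debalak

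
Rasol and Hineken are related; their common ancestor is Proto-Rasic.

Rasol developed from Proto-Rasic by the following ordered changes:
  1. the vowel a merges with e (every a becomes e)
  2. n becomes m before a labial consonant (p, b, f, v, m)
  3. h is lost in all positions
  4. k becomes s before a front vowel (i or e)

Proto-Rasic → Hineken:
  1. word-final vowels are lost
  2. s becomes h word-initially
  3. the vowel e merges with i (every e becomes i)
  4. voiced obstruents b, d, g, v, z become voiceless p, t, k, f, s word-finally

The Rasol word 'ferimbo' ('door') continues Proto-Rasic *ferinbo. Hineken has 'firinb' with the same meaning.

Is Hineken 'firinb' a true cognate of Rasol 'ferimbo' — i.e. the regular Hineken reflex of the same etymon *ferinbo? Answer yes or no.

Derive the expected Hineken reflex of *ferinbo:
Hineken: *ferinbo
  ferinbo → ferinb   [apocope]
  ferinb (rule 2 does not apply)
  ferinb → firinb   [vowel merger]
  firinb → firinp   [final devoicing]
  giving Hineken firinp.
The regular Hineken reflex would be 'firinp', but the attested form is 'firinb'. The correspondence is irregular, so they are not cognates (the Hineken form has a different source).

no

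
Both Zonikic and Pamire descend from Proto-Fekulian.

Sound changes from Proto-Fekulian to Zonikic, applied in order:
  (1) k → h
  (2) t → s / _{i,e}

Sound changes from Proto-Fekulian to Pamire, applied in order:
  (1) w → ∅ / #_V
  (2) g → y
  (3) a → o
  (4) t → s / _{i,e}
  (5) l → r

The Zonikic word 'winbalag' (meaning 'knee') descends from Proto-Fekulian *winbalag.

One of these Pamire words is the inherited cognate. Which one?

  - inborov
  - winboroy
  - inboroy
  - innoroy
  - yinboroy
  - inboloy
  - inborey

inboroy

Pamire: start from *winbalag.
  rule 1 (glide loss): winbalag → inbalag
  rule 2 (unconditioned shift): inbalag → inbalay
  rule 3 (vowel merger): inbalay → inboloy
  rule 4: no change — inboloy
  rule 5 (unconditioned shift): inboloy → inboroy
  ⇒ Pamire inboroy
Only 'inboroy' matches the regular Pamire development of *winbalag.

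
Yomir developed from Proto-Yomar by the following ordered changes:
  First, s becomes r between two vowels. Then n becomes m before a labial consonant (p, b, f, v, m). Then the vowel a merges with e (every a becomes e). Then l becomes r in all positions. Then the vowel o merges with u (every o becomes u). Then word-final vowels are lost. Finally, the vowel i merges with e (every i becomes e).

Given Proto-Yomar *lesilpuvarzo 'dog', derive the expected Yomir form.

Yomir: *lesilpuvarzo > lerilpuvarzo > lerilpuverzo > rerirpuverzo > rerirpuverzu > rerirpuverz > rererpuverz  (by rhotacism, vowel merger, unconditioned shift, vowel merger, apocope, vowel merger)

rererpuverz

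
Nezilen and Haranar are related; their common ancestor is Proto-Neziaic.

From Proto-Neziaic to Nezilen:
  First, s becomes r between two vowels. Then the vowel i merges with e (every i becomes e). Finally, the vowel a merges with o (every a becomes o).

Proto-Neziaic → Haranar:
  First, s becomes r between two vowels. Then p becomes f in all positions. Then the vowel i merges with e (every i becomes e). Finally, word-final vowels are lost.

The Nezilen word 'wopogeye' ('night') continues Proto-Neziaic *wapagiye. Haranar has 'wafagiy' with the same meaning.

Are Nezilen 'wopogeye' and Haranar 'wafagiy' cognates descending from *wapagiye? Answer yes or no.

no

Derive the expected Haranar reflex of *wapagiye:
Haranar: *wapagiye > wafagiye > wafageye > wafagey  (by unconditioned shift, vowel merger, apocope)
The regular Haranar reflex would be 'wafagey', but the attested form is 'wafagiy'. The correspondence is irregular, so they are not cognates (the Haranar form has a different source).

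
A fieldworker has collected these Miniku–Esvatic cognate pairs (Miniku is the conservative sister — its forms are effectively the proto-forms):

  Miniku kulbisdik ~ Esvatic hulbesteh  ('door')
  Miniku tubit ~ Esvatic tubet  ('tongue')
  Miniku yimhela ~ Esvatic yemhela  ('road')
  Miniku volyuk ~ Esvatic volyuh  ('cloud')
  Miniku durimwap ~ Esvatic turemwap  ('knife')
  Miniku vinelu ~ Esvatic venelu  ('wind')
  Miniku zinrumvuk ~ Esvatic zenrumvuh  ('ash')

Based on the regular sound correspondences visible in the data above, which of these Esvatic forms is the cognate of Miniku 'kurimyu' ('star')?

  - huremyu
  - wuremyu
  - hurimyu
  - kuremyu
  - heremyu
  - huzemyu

huremyu

kulbisdik ~ hulbesteh — Miniku k corresponds to Esvatic h word-initially before a back vowel.
yimhela ~ yemhela, durimwap ~ turemwap — Miniku i corresponds to Esvatic e after a consonant, before a nasal.
Applying these to Miniku 'kurimyu':
  kurimyu → hurimyu   (k→h word-initially before a back vowel)
  hurimyu → huremyu   (i→e after a consonant, before a nasal)
So the Esvatic cognate is 'huremyu'.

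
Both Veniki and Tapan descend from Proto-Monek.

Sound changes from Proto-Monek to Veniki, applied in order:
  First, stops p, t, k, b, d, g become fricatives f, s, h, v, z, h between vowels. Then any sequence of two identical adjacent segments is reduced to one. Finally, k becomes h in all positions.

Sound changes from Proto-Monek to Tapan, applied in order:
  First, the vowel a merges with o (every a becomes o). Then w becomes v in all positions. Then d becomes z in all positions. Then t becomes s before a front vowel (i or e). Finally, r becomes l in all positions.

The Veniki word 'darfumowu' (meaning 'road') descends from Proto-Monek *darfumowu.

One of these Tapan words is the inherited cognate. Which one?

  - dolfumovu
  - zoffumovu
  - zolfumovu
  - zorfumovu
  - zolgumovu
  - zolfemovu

Tapan: *darfumowu > dorfumowu > dorfumovu > zorfumovu > zolfumovu  (by vowel merger, unconditioned shift, unconditioned shift, unconditioned shift)

zolfumovu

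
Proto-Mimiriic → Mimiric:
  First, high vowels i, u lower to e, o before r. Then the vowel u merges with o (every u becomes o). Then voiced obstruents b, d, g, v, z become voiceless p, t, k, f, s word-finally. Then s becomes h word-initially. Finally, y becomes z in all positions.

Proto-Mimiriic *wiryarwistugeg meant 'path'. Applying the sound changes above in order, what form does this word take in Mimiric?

werzarwistogek

Mimiric: *wiryarwistugeg > weryarwistugeg > weryarwistogeg > weryarwistogek > werzarwistogek  (by pre-rhotic lowering, vowel merger, final devoicing, unconditioned shift)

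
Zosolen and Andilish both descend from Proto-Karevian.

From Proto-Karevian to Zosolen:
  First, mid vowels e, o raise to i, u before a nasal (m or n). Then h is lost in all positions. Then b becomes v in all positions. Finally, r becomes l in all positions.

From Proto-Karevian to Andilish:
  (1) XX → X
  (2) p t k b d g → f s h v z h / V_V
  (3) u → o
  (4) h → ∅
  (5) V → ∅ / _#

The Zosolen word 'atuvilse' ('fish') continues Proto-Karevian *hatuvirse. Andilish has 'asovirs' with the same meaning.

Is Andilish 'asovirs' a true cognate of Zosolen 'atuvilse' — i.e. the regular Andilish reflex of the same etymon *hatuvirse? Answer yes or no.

Derive the expected Andilish reflex of *hatuvirse:
Andilish: start from *hatuvirse.
  rule 1: no change — hatuvirse
  rule 2 (intervocalic lenition): hatuvirse → hasuvirse
  rule 3 (vowel merger): hasuvirse → hasovirse
  rule 4 (h-loss): hasovirse → asovirse
  rule 5 (apocope): asovirse → asovirs
  ⇒ Andilish asovirs
Andilish 'asovirs' matches the regular reflex exactly, so the pair is cognate.

yes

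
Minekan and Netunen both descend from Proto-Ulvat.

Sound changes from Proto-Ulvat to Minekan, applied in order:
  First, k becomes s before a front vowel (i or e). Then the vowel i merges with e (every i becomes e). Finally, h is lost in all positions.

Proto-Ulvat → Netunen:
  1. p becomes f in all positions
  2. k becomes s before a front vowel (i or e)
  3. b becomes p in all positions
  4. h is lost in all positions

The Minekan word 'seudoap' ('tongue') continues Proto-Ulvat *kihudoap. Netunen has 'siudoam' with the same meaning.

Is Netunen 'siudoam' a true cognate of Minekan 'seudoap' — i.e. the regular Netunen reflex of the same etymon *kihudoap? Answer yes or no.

no

Derive the expected Netunen reflex of *kihudoap:
Netunen: *kihudoap > kihudoaf > sihudoaf > siudoaf  (by unconditioned shift, palatalisation, h-loss)
The regular Netunen reflex would be 'siudoaf', but the attested form is 'siudoam'. The correspondence is irregular, so they are not cognates (the Netunen form has a different source).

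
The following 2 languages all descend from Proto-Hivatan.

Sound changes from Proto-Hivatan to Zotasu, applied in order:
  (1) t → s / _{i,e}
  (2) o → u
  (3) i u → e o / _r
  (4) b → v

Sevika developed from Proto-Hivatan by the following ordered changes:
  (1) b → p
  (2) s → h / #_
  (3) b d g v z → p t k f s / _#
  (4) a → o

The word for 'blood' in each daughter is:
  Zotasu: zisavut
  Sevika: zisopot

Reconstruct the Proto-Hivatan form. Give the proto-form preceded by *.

Position 6: Zotasu has u, Sevika has o. Taking the neighbouring segments as reconstructed: Zotasu u could go back to *o or *u; Sevika o could go back to *a or *o — the one source consistent with every daughter is *o.
Position 5: Zotasu has v, Sevika has p. Taking the neighbouring segments as reconstructed: Zotasu v could go back to *b or *v; Sevika p could go back to *p or *b — the one source consistent with every daughter is *b.
This points to *zisabot. Verify forward in each daughter:
Zotasu: *zisabot
  zisabot (rule 1 does not apply)
  zisabot → zisabut   [vowel merger]
  zisabut (rule 3 does not apply)
  zisabut → zisavut   [unconditioned shift]
  giving Zotasu zisavut.
Sevika: *zisabot > zisapot > zisopot  (by unconditioned shift, vowel merger)
*zisabot is the unique common source.

*zisabot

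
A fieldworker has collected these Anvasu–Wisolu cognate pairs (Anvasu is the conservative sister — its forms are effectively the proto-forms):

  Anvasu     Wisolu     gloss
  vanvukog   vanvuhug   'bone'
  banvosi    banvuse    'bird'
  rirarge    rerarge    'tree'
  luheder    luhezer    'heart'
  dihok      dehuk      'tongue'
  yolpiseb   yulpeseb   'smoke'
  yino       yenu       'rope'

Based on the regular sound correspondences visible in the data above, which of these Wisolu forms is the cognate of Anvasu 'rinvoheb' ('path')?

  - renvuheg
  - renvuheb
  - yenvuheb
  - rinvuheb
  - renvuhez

renvuheb

yino ~ yenu — Anvasu i corresponds to Wisolu e after a consonant, before a nasal.
vanvukog ~ vanvuhug, banvosi ~ banvuse — Anvasu o corresponds to Wisolu u after a consonant, before a consonant other than r, m, n, p, b, f, v.
Applying these to Anvasu 'rinvoheb':
  rinvoheb → renvoheb   (i→e after a consonant, before a nasal)
  renvoheb → renvuheb   (o→u after a consonant, before a consonant other than r, m, n, p, b, f, v)
So the Wisolu cognate is 'renvuheb'.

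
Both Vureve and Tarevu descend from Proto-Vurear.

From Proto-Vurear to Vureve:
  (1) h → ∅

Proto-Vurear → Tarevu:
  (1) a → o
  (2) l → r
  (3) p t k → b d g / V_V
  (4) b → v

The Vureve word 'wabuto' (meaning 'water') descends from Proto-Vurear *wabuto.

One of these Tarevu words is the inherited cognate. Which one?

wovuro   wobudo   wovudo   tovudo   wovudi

Tarevu: *wabuto
  wabuto → wobuto   [vowel merger]
  wobuto (rule 2 does not apply)
  wobuto → wobudo   [intervocalic voicing]
  wobudo → wovudo   [unconditioned shift]
  giving Tarevu wovudo.
The other candidates each miss or misapply at least one Tarevu change.

wovudo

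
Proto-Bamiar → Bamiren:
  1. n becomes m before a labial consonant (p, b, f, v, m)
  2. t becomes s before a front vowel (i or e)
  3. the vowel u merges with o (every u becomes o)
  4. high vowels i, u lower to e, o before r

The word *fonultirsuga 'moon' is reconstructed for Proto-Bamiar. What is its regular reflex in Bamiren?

Bamiren: *fonultirsuga > fonulsirsuga > fonolsirsoga > fonolsersoga  (by palatalisation, vowel merger, pre-rhotic lowering)

fonolsersoga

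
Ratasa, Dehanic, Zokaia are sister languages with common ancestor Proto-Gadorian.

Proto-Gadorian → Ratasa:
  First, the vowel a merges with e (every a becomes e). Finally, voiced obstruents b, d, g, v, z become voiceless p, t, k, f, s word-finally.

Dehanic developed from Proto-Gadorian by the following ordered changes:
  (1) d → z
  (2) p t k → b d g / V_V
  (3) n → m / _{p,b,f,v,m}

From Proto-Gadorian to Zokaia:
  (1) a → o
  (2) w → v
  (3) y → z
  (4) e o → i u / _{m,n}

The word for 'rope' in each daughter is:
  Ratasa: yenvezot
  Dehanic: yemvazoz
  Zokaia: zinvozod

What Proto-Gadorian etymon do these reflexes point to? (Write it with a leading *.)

*yenvazod

Position 5: Ratasa has e, Dehanic has a, Zokaia has o. Dehanic preserves a here (none of its changes turn any other segment into a), so the proto-segment is *a.
Position 2: Ratasa has e, Dehanic has e, Zokaia has i. Dehanic preserves e here (none of its changes turn any other segment into e), so the proto-segment is *e.
Position 8: Ratasa has t, Dehanic has z, Zokaia has d. Zokaia preserves d here (none of its changes turn any other segment into d), so the proto-segment is *d.
This points to *yenvazod. Verify forward in each daughter:
Ratasa: *yenvazod
  yenvazod → yenvezod   [vowel merger]
  yenvezod → yenvezot   [final devoicing]
  giving Ratasa yenvezot.
Dehanic: start from *yenvazod.
  rule 1 (unconditioned shift): yenvazod → yenvazoz
  rule 2: no change — yenvazoz
  rule 3 (nasal place assimilation): yenvazoz → yemvazoz
  ⇒ Dehanic yemvazoz
Zokaia: *yenvazod > yenvozod > zenvozod > zinvozod  (by vowel merger, unconditioned shift, pre-nasal raising)
*yenvazod is the unique common source.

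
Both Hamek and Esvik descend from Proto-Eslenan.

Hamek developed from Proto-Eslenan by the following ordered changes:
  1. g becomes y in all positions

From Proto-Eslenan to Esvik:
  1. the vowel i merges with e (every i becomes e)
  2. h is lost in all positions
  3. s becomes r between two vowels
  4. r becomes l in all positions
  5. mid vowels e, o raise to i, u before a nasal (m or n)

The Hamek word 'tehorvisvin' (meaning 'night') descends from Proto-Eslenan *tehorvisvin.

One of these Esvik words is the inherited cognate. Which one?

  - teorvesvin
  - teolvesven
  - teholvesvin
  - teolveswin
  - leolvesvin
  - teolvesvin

Esvik: *tehorvisvin > tehorvesven > teorvesven > teolvesven > teolvesvin  (by vowel merger, h-loss, unconditioned shift, pre-nasal raising)
Only 'teolvesvin' matches the regular Esvik development of *tehorvisvin.

teolvesvin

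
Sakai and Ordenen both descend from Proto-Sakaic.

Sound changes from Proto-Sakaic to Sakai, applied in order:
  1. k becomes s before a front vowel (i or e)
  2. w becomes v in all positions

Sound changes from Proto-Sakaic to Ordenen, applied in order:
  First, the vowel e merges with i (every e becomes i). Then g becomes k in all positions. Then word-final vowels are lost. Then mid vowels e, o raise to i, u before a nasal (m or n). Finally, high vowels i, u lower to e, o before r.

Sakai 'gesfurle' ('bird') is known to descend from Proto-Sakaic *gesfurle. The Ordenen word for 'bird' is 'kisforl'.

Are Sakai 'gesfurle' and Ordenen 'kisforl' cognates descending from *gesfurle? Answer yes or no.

Derive the expected Ordenen reflex of *gesfurle:
Ordenen: *gesfurle > gisfurli > kisfurli > kisfurl > kisforl  (by vowel merger, unconditioned shift, apocope, pre-rhotic lowering)
Ordenen 'kisforl' matches the regular reflex exactly, so the pair is cognate.

yes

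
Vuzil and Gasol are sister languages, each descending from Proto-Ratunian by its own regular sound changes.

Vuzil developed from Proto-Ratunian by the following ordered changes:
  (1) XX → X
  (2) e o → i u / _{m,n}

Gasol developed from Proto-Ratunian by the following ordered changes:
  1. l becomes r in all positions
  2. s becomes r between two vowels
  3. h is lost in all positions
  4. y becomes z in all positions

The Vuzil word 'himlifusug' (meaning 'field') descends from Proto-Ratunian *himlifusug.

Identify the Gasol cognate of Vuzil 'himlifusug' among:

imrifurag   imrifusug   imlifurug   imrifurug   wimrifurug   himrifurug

imrifurug

Gasol: start from *himlifusug.
  rule 1 (unconditioned shift): himlifusug → himrifusug
  rule 2 (rhotacism): himrifusug → himrifurug
  rule 3 (h-loss): himrifurug → imrifurug
  rule 4: no change — imrifurug
  ⇒ Gasol imrifurug
Among the options, 'imrifurug' alone shows every Gasol change applied in order.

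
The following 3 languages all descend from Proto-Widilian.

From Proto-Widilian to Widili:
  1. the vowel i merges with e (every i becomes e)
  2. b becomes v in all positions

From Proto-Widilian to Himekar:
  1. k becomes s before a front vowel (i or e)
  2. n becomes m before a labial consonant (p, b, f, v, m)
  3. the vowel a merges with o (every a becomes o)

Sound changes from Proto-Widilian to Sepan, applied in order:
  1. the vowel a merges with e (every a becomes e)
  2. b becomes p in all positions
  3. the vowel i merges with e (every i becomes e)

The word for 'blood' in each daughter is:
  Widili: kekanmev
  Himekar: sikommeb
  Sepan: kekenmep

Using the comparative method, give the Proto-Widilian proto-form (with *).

*kikanmeb

Position 4: Widili has a, Himekar has o, Sepan has e. Widili preserves a here (none of its changes turn any other segment into a), so the proto-segment is *a.
Position 8: Widili has v, Himekar has b, Sepan has p. Himekar preserves b here (none of its changes turn any other segment into b), so the proto-segment is *b.
This points to *kikanmeb. Verify forward in each daughter:
Widili: *kikanmeb
  kikanmeb → kekanmeb   [vowel merger]
  kekanmeb → kekanmev   [unconditioned shift]
  giving Widili kekanmev.
Himekar: start from *kikanmeb.
  rule 1 (palatalisation): kikanmeb → sikanmeb
  rule 2 (nasal place assimilation): sikanmeb → sikammeb
  rule 3 (vowel merger): sikammeb → sikommeb
  ⇒ Himekar sikommeb
Sepan: start from *kikanmeb.
  rule 1 (vowel merger): kikanmeb → kikenmeb
  rule 2 (unconditioned shift): kikenmeb → kikenmep
  rule 3 (vowel merger): kikenmep → kekenmep
  ⇒ Sepan kekenmep
No other proto-form is consistent with every reflex, so the reconstruction is *kikanmeb.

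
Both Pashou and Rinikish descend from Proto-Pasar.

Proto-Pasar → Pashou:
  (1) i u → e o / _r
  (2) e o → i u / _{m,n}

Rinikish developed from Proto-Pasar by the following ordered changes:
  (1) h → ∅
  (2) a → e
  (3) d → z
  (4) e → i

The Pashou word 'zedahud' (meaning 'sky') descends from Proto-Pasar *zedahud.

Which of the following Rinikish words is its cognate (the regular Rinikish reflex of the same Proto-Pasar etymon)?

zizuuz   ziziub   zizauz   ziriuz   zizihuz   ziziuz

Rinikish: *zedahud > zedaud > zedeud > zezeuz > ziziuz  (by h-loss, vowel merger, unconditioned shift, vowel merger)
Only 'ziziuz' matches the regular Rinikish development of *zedahud.

ziziuz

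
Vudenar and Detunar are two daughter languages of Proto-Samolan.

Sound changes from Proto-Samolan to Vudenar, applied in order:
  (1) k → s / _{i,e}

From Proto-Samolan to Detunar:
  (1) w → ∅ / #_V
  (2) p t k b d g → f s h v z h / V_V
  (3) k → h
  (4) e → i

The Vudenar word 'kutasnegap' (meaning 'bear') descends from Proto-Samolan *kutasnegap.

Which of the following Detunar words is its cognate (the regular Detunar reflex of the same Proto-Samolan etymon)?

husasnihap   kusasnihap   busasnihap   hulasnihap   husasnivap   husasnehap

Detunar: *kutasnegap > kusasnehap > husasnehap > husasnihap  (by intervocalic lenition, unconditioned shift, vowel merger)
Among the options, 'husasnihap' alone shows every Detunar change applied in order.

husasnihap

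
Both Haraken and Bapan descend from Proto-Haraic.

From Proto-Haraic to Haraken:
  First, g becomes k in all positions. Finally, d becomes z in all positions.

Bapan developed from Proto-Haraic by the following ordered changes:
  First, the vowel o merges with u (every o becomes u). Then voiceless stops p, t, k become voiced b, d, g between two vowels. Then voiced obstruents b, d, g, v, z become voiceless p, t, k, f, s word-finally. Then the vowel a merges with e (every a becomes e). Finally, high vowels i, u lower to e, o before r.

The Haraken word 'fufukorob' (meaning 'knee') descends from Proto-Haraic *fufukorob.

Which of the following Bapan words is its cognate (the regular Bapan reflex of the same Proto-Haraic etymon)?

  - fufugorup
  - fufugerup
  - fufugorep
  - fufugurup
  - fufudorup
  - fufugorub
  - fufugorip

Bapan: *fufukorob > fufukurub > fufugurub > fufugurup > fufugorup  (by vowel merger, intervocalic voicing, final devoicing, pre-rhotic lowering)
Among the options, 'fufugorup' alone shows every Bapan change applied in order.

fufugorup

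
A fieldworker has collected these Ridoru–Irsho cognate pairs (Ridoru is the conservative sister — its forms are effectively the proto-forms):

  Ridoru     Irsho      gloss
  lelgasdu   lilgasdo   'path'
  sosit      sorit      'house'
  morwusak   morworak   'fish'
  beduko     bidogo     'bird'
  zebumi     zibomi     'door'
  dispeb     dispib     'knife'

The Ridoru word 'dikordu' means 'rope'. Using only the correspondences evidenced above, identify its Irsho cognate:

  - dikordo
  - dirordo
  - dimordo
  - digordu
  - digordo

beduko ~ bidogo — Ridoru k corresponds to Irsho g between vowels (before a back vowel).
lelgasdu ~ lilgasdo — Ridoru u corresponds to Irsho o word-finally.
Applying these to Ridoru 'dikordu':
  dikordu → digordu   (k→g between vowels (before a back vowel))
  digordu → digordo   (u→o word-finally)
So the Irsho cognate is 'digordo'.

digordo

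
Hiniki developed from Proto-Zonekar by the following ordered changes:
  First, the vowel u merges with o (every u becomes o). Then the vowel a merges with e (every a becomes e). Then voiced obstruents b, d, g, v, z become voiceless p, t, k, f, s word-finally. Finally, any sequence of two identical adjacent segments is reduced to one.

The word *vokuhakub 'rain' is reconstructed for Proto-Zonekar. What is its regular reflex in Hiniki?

vokohekop

Hiniki: start from *vokuhakub.
  rule 1 (vowel merger): vokuhakub → vokohakob
  rule 2 (vowel merger): vokohakob → vokohekob
  rule 3 (final devoicing): vokohekob → vokohekop
  rule 4: no change — vokohekop
  ⇒ Hiniki vokohekop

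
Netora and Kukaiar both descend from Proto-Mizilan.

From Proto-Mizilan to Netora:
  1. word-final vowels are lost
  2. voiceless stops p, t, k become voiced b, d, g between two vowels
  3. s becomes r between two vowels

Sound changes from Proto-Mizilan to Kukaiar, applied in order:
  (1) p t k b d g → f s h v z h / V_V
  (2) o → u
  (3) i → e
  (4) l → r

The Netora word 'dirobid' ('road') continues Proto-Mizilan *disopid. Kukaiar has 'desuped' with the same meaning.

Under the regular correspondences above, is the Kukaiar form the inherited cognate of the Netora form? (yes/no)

no

Derive the expected Kukaiar reflex of *disopid:
Kukaiar: *disopid
  disopid → disofid   [intervocalic lenition]
  disofid → disufid   [vowel merger]
  disufid → desufed   [vowel merger]
  desufed (rule 4 does not apply)
  giving Kukaiar desufed.
The regular Kukaiar reflex would be 'desufed', but the attested form is 'desuped'. The correspondence is irregular, so they are not cognates (the Kukaiar form has a different source).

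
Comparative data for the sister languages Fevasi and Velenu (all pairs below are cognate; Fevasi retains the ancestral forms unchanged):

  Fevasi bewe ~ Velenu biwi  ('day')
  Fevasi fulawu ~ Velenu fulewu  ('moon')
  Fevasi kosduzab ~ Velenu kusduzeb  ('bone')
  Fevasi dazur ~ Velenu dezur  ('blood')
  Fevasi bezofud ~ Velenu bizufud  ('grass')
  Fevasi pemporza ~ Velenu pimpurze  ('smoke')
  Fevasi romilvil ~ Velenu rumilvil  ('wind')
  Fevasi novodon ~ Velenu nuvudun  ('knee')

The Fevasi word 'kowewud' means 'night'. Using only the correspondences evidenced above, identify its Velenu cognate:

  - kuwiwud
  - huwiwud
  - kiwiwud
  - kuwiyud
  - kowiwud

kosduzab ~ kusduzeb, novodon ~ nuvudun — Fevasi o corresponds to Velenu u after a consonant, before a consonant other than r, m, n, p, b, f, v.
bewe ~ biwi, bezofud ~ bizufud — Fevasi e corresponds to Velenu i after a consonant, before a consonant other than r, m, n, p, b, f, v.
Applying these to Fevasi 'kowewud':
  kowewud → kuwewud   (o→u after a consonant, before a consonant other than r, m, n, p, b, f, v)
  kuwewud → kuwiwud   (e→i after a consonant, before a consonant other than r, m, n, p, b, f, v)
So the Velenu cognate is 'kuwiwud'.

kuwiwud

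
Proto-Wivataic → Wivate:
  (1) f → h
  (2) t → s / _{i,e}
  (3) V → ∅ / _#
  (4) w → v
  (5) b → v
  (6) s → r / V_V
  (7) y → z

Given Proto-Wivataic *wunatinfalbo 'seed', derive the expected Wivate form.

Wivate: *wunatinfalbo > wunatinhalbo > wunasinhalbo > wunasinhalb > vunasinhalb > vunasinhalv > vunarinhalv  (by unconditioned shift, palatalisation, apocope, unconditioned shift, unconditioned shift, rhotacism)

vunarinhalv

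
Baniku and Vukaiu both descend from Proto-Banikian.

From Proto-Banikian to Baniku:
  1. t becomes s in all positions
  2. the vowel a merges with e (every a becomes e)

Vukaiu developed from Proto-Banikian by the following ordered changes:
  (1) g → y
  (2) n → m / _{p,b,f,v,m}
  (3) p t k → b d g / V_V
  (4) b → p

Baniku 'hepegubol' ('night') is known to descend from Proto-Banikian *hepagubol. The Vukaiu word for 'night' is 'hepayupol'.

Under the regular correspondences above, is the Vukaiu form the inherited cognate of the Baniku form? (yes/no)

yes

Derive the expected Vukaiu reflex of *hepagubol:
Vukaiu: *hepagubol > hepayubol > hebayubol > hepayupol  (by unconditioned shift, intervocalic voicing, unconditioned shift)
Vukaiu 'hepayupol' matches the regular reflex exactly, so the pair is cognate.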